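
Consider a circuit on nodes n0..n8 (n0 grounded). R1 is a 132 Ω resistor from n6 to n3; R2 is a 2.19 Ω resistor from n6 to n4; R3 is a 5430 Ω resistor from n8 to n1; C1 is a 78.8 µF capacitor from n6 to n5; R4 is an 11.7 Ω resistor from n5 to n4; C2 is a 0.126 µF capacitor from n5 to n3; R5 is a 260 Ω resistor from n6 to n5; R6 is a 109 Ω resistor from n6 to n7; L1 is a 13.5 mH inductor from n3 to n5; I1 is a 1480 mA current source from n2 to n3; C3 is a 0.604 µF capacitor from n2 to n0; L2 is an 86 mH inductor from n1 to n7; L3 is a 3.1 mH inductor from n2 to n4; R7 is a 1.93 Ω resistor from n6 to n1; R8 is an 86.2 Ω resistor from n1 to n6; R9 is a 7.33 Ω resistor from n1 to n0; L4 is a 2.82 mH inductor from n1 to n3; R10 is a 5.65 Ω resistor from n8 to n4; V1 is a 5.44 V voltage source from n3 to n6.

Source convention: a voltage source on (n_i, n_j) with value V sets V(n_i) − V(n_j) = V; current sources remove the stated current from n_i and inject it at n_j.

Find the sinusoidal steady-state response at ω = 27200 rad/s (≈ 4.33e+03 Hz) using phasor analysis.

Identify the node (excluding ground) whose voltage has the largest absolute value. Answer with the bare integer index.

Apply KCL at each of the 8 non-ground nodes and solve the resulting linear system.
Node n1: branches {R3, L2, R7, R8, R9, L4} → V_1 = 32.17+14.29j
Node n2: branches {I1, C3, L3} → V_2 = -118.7+267.1j
Node n3: branches {R1, C2, L1, I1, L4, V1} → V_3 = 45.79+18.31j
Node n4: branches {R2, R4, L3, R10} → V_4 = 45.73+21.88j
Node n5: branches {C1, R4, C2, R5, L1} → V_5 = 40.50+18.11j
Node n6: branches {R1, R2, C1, R5, R6, R7, R8, V1} → V_6 = 40.35+18.31j
Node n7: branches {R6, L2} → V_7 = 40.14+18.69j
Node n8: branches {R3, R10} → V_8 = 45.72+21.87j
Source currents: i(V1)=1.387+0.1738j

2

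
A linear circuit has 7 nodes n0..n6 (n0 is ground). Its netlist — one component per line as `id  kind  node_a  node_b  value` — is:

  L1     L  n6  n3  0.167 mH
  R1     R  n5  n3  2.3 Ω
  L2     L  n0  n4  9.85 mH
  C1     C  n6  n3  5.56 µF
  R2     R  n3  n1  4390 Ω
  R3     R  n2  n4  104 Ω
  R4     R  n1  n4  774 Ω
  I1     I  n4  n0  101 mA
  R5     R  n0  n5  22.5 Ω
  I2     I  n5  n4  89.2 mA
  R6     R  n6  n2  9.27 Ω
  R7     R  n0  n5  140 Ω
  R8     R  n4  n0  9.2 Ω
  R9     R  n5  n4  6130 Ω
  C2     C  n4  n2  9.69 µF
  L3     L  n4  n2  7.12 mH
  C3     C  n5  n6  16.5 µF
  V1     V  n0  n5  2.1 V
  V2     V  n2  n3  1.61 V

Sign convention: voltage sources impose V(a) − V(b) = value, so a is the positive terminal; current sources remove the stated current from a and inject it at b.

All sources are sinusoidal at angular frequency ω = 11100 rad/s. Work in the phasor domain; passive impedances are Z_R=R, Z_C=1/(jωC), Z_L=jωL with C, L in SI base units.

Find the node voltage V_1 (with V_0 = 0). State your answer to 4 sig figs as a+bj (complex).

-0.4294-0.1650j V

Apply KCL at each of the 6 non-ground nodes and solve the resulting linear system.
Node n1: branches {R2, R4} → V_1 = -0.4294-0.1650j
Node n2: branches {R3, R6, C2, L3, V2} → V_2 = -0.3475-0.1229j
Node n3: branches {L1, R1, C1, R2, V2} → V_3 = -1.957-0.1229j
Node n4: branches {L2, R3, R4, I1, I2, R8, R9, C2, L3} → V_4 = -0.1600-0.1724j
Node n5: branches {R1, R5, I2, R7, R9, C3, V1} → V_5 = -2.100+0.000j
Node n6: branches {L1, C1, R6, C3} → V_6 = -1.714+0.3009j
Source currents: i(V1)=-0.02630-0.01728j, i(V2)=-0.1409+0.06304j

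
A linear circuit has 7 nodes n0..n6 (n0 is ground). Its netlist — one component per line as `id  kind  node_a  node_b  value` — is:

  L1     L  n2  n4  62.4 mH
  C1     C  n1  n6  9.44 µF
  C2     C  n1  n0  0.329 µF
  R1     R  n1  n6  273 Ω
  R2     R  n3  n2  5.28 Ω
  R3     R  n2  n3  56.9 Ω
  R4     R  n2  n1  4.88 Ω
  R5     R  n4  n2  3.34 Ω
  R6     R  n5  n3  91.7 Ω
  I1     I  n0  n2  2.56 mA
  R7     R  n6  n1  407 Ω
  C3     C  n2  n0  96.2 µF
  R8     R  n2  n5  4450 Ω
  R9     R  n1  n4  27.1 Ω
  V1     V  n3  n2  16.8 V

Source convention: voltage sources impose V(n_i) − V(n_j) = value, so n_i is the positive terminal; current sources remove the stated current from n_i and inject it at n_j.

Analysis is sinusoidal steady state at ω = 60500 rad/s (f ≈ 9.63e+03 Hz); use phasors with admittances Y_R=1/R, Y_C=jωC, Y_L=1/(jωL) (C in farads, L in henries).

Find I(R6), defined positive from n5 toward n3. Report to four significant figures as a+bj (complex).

-0.003699+0.000j A

Element admittances at ω=60500 rad/s:
  Y(L1) = 0.000-0.0002649j S between n2,n4
  Y(C1) = 0.000+0.5711j S between n1,n6
  Y(C2) = 0.000+0.01990j S between n1,n0
  Y(R1) = 0.003663+0.000j S between n1,n6
  Y(R2) = 0.1894+0.000j S between n3,n2
  Y(R3) = 0.01757+0.000j S between n2,n3
  Y(R4) = 0.2049+0.000j S between n2,n1
  Y(R5) = 0.2994+0.000j S between n4,n2
  Y(R6) = 0.01091+0.000j S between n5,n3
  I1: injects 0.00256 A into n2 (from n0)
  Y(R7) = 0.002457+0.000j S between n6,n1
  Y(C3) = 0.000+5.820j S between n2,n0
  Y(R8) = 0.0002247+0.000j S between n2,n5
  Y(R9) = 0.03690+0.000j S between n1,n4
  V1: constraint V(n3)−V(n2) = 16.8
Assemble and solve the 7×7 MNA system:
  V(n1)=-3.632e-05-0.0004353j  V(n2)=1.242e-07-0.0004384j  V(n3)=16.80-0.0004384j  V(n4)=-3.875e-06-0.0004380j  V(n5)=16.46-0.0004384j  V(n6)=-3.632e-05-0.0004353j
  i(V1)=-3.481+0.000j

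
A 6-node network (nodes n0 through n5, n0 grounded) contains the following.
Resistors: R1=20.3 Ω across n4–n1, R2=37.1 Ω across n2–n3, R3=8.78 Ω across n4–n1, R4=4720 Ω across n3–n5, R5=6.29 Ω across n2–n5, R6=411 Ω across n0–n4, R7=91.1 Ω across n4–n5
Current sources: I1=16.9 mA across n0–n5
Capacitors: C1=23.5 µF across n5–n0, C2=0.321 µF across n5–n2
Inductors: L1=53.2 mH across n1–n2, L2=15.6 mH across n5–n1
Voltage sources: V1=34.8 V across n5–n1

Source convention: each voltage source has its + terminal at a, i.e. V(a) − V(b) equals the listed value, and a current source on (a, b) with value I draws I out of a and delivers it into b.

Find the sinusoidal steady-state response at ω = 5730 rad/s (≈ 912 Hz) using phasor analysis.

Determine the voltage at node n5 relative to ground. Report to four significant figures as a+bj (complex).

0.01259-0.7063j V

Element admittances at ω=5730 rad/s:
  Y(R1) = 0.04926+0.000j S between n4,n1
  Y(R2) = 0.02695+0.000j S between n2,n3
  Y(R3) = 0.1139+0.000j S between n4,n1
  I1: injects 0.0169 A into n5 (from n0)
  Y(C1) = 0.000+0.1347j S between n5,n0
  Y(L1) = 0.000-0.003280j S between n1,n2
  Y(C2) = 0.000+0.001839j S between n5,n2
  Y(R4) = 0.0002119+0.000j S between n3,n5
  Y(R5) = 0.1590+0.000j S between n2,n5
  Y(L2) = 0.000-0.01119j S between n5,n1
  Y(R6) = 0.002433+0.000j S between n0,n4
  Y(R7) = 0.01098+0.000j S between n4,n5
  V1: constraint V(n5)−V(n1) = 34.8
Assemble and solve the 6×6 MNA system:
  V(n1)=-34.79-0.7063j  V(n2)=0.006096+0.01073j  V(n3)=0.006146+0.005137j  V(n4)=-32.14-0.6966j  V(n5)=0.01259-0.7063j
  i(V1)=-0.4336+0.5019j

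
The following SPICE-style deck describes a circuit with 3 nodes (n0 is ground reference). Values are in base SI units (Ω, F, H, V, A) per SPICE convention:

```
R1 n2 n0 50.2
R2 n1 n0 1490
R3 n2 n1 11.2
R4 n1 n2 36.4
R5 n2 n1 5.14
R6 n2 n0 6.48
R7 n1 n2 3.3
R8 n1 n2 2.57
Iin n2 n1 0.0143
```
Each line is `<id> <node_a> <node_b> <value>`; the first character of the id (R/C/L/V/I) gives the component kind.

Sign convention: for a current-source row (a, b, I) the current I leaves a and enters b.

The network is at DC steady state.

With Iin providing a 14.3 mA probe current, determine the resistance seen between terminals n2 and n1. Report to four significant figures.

R_eq = 0.9959 Ω

Element admittances at DC:
  Y(R1) = 0.01992 S between n2,n0
  Y(R2) = 0.0006711 S between n1,n0
  Y(R3) = 0.08929 S between n2,n1
  Y(R4) = 0.02747 S between n1,n2
  Y(R5) = 0.1946 S between n2,n1
  Y(R6) = 0.1543 S between n2,n0
  Y(R7) = 0.3030 S between n1,n2
  Y(R8) = 0.3891 S between n1,n2
  Iin: injects 0.0143 A into n1 (from n2)
Assemble and solve the 2×2 MNA system:
  V(n1)=0.01419  V(n2)=-5.464e-05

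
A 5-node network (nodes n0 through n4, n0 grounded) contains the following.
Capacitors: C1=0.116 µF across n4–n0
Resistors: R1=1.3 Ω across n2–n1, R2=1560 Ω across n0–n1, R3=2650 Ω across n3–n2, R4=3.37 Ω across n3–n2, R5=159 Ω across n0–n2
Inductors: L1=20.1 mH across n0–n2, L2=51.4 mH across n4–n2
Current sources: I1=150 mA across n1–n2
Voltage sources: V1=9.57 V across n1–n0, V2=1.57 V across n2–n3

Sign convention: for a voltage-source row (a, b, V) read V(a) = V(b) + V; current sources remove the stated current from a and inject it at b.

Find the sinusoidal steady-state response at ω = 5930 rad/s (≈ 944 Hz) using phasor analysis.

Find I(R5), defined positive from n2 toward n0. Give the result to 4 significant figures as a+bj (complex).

Apply KCL at each of the 4 non-ground nodes and solve the resulting linear system.
Node n1: branches {R1, R2, I1, V1} → V_1 = 9.570+0.000j
Node n2: branches {R1, L1, R3, R4, L2, R5, I1, V2} → V_2 = 9.685+0.09390j
Node n3: branches {R3, R4, V2} → V_3 = 8.115+0.09390j
Node n4: branches {C1, L2} → V_4 = 12.25+0.1188j
Source currents: i(V1)=-0.06775+0.07223j, i(V2)=-0.4665+0.000j

0.06091+0.0005906j A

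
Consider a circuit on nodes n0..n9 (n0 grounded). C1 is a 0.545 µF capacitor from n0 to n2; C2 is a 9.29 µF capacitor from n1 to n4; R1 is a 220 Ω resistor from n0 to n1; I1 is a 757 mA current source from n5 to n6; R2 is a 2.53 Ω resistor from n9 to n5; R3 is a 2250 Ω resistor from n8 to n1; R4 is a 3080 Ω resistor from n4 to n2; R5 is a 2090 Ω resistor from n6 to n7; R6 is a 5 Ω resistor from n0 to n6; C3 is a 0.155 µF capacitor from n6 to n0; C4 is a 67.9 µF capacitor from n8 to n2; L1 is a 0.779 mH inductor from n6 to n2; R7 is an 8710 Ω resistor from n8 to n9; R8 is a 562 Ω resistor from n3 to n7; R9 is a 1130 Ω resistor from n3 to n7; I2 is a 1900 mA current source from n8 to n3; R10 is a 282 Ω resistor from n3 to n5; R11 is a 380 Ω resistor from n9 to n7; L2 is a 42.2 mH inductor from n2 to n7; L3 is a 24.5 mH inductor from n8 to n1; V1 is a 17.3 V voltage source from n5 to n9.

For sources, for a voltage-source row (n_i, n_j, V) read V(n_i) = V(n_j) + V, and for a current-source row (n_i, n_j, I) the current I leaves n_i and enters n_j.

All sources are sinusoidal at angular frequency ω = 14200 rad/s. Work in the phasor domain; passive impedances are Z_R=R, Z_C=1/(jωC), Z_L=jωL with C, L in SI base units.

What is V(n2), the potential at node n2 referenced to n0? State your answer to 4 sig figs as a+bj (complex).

2.834-10.31j V

Apply KCL at each of the 9 non-ground nodes and solve the resulting linear system.
Node n1: branches {C2, R1, R3, L3} → V_1 = -1.965-3.972j
Node n2: branches {C1, R4, C4, L1, L2} → V_2 = 2.834-10.31j
Node n3: branches {R8, R9, I2, R10} → V_3 = 566.5+585.1j
Node n4: branches {C2, R4} → V_4 = -1.980-3.984j
Node n5: branches {I1, R2, R10, V1} → V_5 = 295.9+578.1j
Node n6: branches {I1, R5, R6, C3, L1} → V_6 = -0.3543-0.01551j
Node n7: branches {R5, R8, R9, R11, L2} → V_7 = 213.6+594.3j
Node n8: branches {R3, C4, R7, I2, L3} → V_8 = 2.921-8.378j
Node n9: branches {R2, R7, R11, V1} → V_9 = 278.6+578.1j
Source currents: i(V1)=-6.635+0.02467j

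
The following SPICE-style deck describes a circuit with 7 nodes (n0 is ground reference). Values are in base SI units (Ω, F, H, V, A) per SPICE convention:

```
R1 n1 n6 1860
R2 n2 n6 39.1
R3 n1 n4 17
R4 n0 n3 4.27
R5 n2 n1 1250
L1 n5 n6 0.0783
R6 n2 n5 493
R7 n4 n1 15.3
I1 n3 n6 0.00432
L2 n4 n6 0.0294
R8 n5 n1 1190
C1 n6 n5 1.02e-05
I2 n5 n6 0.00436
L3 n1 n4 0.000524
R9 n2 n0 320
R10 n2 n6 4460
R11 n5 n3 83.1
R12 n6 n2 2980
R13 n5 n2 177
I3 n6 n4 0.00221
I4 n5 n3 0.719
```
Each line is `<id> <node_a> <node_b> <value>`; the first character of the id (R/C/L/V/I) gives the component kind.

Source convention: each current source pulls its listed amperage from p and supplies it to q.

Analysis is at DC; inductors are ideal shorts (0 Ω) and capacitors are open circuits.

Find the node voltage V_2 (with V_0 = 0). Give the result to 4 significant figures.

-43.56 V

MNA unknowns: 6 node voltages V₁..V_6 plus 3 source currents (L1, L2, L3)
R1: Y=0.0005376 on G[1,6]
R2: Y=0.02558 on G[2,6]
R3: Y=0.05882 on G[1,4]
R4: Y=0.2342 on G[0,3]
R5: Y=0.0008000 on G[2,1]
L1: row V5−V6=0, i_L1 at 5,6
R6: Y=0.002028 on G[2,5]
R7: Y=0.06536 on G[4,1]
I1: z[3]−=0.00432, z[6]+=0.00432
L2: row V4−V6=0, i_L2 at 4,6
R8: Y=0.0008403 on G[5,1]
C1: Y=0.000 on G[6,5]
I2: z[5]−=0.00436, z[6]+=0.00436
L3: row V1−V4=0, i_L3 at 1,4
R9: Y=0.003125 on G[2,0]
R10: Y=0.0002242 on G[2,6]
R11: Y=0.01203 on G[5,3]
R12: Y=0.0003356 on G[6,2]
R13: Y=0.005650 on G[5,2]
I3: z[6]−=0.00221, z[4]+=0.00221
I4: z[5]−=0.719, z[3]+=0.719
solve → V1=-47.50, V2=-43.56, V3=0.5813, V4=-47.50, V5=-47.50, V6=-47.50
aux → i_L1=-0.1146, i_L2=0.005356, i_L3=0.003146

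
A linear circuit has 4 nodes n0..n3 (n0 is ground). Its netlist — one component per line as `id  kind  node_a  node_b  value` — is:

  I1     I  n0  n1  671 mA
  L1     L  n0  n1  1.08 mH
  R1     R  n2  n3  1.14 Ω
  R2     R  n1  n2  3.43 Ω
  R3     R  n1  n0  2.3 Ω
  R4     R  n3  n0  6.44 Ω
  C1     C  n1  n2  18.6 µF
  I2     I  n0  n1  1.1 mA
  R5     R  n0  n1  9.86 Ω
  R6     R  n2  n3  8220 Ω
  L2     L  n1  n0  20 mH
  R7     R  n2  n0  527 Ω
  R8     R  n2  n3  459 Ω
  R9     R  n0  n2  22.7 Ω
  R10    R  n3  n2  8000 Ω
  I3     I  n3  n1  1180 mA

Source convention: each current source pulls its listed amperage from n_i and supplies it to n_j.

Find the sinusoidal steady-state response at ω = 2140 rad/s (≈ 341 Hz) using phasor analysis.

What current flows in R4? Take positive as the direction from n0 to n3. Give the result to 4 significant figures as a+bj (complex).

0.3536-0.09961j A

MNA unknowns: 3 node voltages V₁..V_3
I1: z[0]−=0.671, z[1]+=0.671
L1: Y=0.000-0.4327j on G[0,1]
R1: Y=0.8772+0.000j on G[2,3]
R2: Y=0.2915+0.000j on G[1,2]
R3: Y=0.4348+0.000j on G[1,0]
R4: Y=0.1553+0.000j on G[3,0]
C1: Y=0.000+0.03980j on G[1,2]
I2: z[0]−=0.0011, z[1]+=0.0011
R5: Y=0.1014+0.000j on G[0,1]
R6: Y=0.0001217+0.000j on G[2,3]
L2: Y=0.000-0.02336j on G[1,0]
R7: Y=0.001898+0.000j on G[2,0]
R8: Y=0.002179+0.000j on G[2,3]
R9: Y=0.04405+0.000j on G[0,2]
R10: Y=0.0001250+0.000j on G[3,2]
I3: z[3]−=1.18, z[1]+=1.18
solve → V1=1.300+0.8553j, V2=-1.337+0.7547j, V3=-2.277+0.6415j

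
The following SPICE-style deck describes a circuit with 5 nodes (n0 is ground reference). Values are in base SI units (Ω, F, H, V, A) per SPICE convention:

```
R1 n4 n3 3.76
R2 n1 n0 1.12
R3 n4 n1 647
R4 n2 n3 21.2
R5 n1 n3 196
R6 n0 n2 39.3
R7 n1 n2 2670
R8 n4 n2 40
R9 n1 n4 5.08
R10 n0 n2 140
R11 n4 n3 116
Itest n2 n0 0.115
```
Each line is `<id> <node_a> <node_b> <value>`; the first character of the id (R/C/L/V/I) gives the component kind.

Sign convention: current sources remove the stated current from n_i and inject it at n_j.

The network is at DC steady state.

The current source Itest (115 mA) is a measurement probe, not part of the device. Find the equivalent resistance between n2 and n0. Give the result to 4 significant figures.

R_eq = 12.49 Ω

MNA unknowns: 4 node voltages V₁..V_4
R1: Y=0.2660 on G[4,3]
R2: Y=0.8929 on G[1,0]
R3: Y=0.001546 on G[4,1]
R4: Y=0.04717 on G[2,3]
R5: Y=0.005102 on G[1,3]
R6: Y=0.02545 on G[0,2]
R7: Y=0.0003745 on G[1,2]
R8: Y=0.02500 on G[4,2]
R9: Y=0.1969 on G[1,4]
R10: Y=0.007143 on G[0,2]
R11: Y=0.008621 on G[4,3]
Itest: z[2]−=0.115, z[0]+=0.115
solve → V1=-0.07636, V2=-1.437, V3=-0.5490, V4=-0.4053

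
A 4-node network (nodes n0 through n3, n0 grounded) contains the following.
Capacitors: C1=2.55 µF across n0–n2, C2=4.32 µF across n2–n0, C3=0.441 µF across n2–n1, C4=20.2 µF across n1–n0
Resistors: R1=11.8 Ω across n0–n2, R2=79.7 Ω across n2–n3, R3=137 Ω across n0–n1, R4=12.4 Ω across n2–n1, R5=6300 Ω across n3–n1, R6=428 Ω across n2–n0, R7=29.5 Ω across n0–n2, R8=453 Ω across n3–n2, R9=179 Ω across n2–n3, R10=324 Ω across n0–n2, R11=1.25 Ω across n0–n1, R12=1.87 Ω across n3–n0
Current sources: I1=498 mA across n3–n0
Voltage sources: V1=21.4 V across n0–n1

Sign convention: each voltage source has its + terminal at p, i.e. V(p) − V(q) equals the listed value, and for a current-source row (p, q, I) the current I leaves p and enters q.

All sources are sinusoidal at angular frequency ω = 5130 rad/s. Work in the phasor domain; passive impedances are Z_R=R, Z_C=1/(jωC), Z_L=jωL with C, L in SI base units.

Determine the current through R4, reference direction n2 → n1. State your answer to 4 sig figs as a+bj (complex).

MNA unknowns: 3 node voltages V₁..V_3 plus 1 source current (V1)
C1: Y=0.000+0.01308j on G[0,2]
R1: Y=0.08475+0.000j on G[0,2]
C2: Y=0.000+0.02216j on G[2,0]
R2: Y=0.01255+0.000j on G[2,3]
R3: Y=0.007299+0.000j on G[0,1]
R4: Y=0.08065+0.000j on G[2,1]
R5: Y=0.0001587+0.000j on G[3,1]
R6: Y=0.002336+0.000j on G[2,0]
C3: Y=0.000+0.002262j on G[2,1]
C4: Y=0.000+0.1036j on G[1,0]
R7: Y=0.03390+0.000j on G[0,2]
R8: Y=0.002208+0.000j on G[3,2]
R9: Y=0.005587+0.000j on G[2,3]
R10: Y=0.003086+0.000j on G[0,2]
R11: Y=0.8000+0.000j on G[0,1]
R12: Y=0.5348+0.000j on G[3,0]
I1: z[3]−=0.498, z[0]+=0.498
V1: row V0−V1=21.4, i_V1 at 0,1
solve → V1=-21.40+0.000j, V2=-7.599+1.055j, V3=-1.181+0.03864j
aux → i_V1=-18.39-2.334j

1.113+0.08507j A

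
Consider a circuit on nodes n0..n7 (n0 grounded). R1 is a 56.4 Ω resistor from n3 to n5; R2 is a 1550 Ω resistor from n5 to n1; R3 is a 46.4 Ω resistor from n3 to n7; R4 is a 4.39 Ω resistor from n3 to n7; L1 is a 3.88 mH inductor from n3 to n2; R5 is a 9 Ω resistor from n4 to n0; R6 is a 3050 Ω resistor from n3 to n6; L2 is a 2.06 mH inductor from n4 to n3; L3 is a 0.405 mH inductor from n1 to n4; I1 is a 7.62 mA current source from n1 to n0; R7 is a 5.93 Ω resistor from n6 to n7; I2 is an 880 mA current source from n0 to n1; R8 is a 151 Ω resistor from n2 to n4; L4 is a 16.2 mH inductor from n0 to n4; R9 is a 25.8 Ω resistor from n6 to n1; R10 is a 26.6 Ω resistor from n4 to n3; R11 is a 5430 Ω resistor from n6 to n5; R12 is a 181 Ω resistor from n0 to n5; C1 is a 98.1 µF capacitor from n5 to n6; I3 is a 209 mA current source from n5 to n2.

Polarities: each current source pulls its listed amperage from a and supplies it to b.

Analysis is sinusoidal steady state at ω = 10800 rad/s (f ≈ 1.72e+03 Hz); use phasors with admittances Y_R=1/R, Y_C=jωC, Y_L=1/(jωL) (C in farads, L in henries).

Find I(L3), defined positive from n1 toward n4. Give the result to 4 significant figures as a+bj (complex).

0.7993-0.08985j A

Apply KCL at each of the 7 non-ground nodes and solve the resulting linear system.
Node n1: branches {R2, L3, I1, I2, R9} → V_1 = 7.928+3.798j
Node n2: branches {L1, R8, I3} → V_2 = 9.902+8.969j
Node n3: branches {R1, R3, R4, L1, R6, L2, R10} → V_3 = 7.497+0.8677j
Node n4: branches {R5, L2, L3, R8, L4, R10} → V_4 = 7.535+0.3022j
Node n5: branches {R1, R2, R11, R12, C1, I3} → V_5 = 6.051+1.718j
Node n6: branches {R6, R7, R9, R11, C1} → V_6 = 6.073+1.515j
Node n7: branches {R3, R4, R7} → V_7 = 6.923+1.129j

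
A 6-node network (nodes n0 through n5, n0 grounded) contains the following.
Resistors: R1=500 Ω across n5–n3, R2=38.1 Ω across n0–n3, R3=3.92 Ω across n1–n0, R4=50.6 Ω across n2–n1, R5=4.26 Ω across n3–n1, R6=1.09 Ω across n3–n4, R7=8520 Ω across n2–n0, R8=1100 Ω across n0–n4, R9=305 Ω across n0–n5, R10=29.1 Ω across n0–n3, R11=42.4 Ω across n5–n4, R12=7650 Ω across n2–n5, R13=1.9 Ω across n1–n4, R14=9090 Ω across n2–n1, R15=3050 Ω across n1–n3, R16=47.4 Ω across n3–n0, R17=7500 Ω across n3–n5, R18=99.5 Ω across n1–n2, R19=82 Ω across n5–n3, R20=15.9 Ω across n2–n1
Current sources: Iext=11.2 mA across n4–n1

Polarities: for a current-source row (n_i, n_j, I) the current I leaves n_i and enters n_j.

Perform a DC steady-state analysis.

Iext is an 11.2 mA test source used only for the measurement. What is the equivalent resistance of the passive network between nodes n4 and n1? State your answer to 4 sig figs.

R_eq = 1.327 Ω

Apply KCL at each of the 5 non-ground nodes and solve the resulting linear system.
Node n1: branches {R3, R4, R5, R13, R14, R15, R18, R20, Iext} → V_1 = 0.002857
Node n2: branches {R4, R7, R12, R14, R18, R20} → V_2 = 0.002835
Node n3: branches {R1, R2, R5, R6, R10, R15, R16, R17, R19} → V_3 = -0.008398
Node n4: branches {R6, R8, R11, R13, Iext} → V_4 = -0.01201
Node n5: branches {R1, R9, R11, R12, R17, R19} → V_5 = -0.009757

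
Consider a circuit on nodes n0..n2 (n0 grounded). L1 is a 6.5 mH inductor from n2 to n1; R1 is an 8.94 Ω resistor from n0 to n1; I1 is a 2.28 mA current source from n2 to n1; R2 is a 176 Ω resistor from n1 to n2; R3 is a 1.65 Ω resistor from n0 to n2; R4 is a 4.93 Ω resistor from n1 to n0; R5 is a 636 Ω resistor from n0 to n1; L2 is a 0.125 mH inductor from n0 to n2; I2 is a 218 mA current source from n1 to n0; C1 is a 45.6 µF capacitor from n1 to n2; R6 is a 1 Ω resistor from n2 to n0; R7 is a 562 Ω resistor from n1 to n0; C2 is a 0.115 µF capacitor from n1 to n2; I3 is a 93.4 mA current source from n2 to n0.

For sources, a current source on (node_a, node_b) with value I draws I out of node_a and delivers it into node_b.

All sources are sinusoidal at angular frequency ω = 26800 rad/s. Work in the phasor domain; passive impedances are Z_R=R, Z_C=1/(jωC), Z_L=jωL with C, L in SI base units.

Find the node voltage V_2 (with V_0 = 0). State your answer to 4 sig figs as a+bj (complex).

Element admittances at ω=26800 rad/s:
  Y(L1) = 0.000-0.005741j S between n2,n1
  Y(R1) = 0.1119+0.000j S between n0,n1
  I1: injects 0.00228 A into n1 (from n2)
  Y(R2) = 0.005682+0.000j S between n1,n2
  Y(R3) = 0.6061+0.000j S between n0,n2
  Y(R4) = 0.2028+0.000j S between n1,n0
  Y(R5) = 0.001572+0.000j S between n0,n1
  Y(L2) = 0.000-0.2985j S between n0,n2
  I2: injects 0.218 A into n0 (from n1)
  Y(C1) = 0.000+1.222j S between n1,n2
  Y(R6) = 1.000+0.000j S between n2,n0
  Y(R7) = 0.001779+0.000j S between n1,n0
  Y(C2) = 0.000+0.003082j S between n1,n2
  I3: injects 0.0934 A into n0 (from n2)
Assemble and solve the 2×2 MNA system:
  V(n1)=-0.1741+0.08624j  V(n2)=-0.1510-0.04515j

-0.1510-0.04515j V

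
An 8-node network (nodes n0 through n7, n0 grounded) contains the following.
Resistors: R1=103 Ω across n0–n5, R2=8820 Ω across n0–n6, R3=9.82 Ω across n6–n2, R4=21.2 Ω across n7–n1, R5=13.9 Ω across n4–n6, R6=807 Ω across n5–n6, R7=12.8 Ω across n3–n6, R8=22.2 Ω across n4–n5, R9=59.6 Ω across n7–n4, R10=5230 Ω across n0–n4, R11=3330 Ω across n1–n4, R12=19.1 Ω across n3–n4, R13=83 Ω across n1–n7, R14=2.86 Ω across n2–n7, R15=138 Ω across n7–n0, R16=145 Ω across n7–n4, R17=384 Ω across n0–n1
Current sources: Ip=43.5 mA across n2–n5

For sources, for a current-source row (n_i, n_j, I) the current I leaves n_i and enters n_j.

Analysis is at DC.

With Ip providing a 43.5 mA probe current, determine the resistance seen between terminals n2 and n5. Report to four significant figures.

Element admittances at DC:
  Y(R1) = 0.009709 S between n0,n5
  Y(R2) = 0.0001134 S between n0,n6
  Y(R3) = 0.1018 S between n6,n2
  Y(R4) = 0.04717 S between n7,n1
  Y(R5) = 0.07194 S between n4,n6
  Y(R6) = 0.001239 S between n5,n6
  Y(R7) = 0.07812 S between n3,n6
  Y(R8) = 0.04505 S between n4,n5
  Y(R9) = 0.01678 S between n7,n4
  Y(R10) = 0.0001912 S between n0,n4
  Y(R11) = 0.0003003 S between n1,n4
  Y(R12) = 0.05236 S between n3,n4
  Y(R13) = 0.01205 S between n1,n7
  Y(R14) = 0.3497 S between n2,n7
  Y(R15) = 0.007246 S between n7,n0
  Y(R16) = 0.006897 S between n7,n4
  Y(R17) = 0.002604 S between n0,n1
  Ip: injects 0.0435 A into n5 (from n2)
Assemble and solve the 7×7 MNA system:
  V(n1)=-0.5950  V(n2)=-0.6718  V(n3)=-0.3136  V(n4)=-0.1677  V(n5)=0.6329  V(n6)=-0.4114  V(n7)=-0.6233

R_eq = 29.99 Ω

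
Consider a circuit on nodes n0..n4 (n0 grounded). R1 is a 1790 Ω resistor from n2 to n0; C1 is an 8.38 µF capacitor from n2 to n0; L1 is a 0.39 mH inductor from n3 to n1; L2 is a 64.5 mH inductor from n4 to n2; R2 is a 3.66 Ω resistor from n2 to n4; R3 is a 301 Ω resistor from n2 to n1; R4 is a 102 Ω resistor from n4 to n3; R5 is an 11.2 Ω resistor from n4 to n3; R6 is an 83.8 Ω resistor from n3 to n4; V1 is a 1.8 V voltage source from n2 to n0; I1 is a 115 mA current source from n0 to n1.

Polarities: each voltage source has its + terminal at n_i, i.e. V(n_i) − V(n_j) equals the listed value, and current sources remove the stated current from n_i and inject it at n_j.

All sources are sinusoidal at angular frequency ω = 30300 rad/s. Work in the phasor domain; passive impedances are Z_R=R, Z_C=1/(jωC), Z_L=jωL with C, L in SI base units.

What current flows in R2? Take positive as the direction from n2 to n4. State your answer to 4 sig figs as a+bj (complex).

MNA unknowns: 4 node voltages V₁..V_4 plus 1 source current (V1)
R1: Y=0.0005587+0.000j on G[2,0]
C1: Y=0.000+0.2539j on G[2,0]
L1: Y=0.000-0.08462j on G[3,1]
L2: Y=0.000-0.0005117j on G[4,2]
R2: Y=0.2732+0.000j on G[2,4]
R3: Y=0.003322+0.000j on G[2,1]
R4: Y=0.009804+0.000j on G[4,3]
R5: Y=0.08929+0.000j on G[4,3]
R6: Y=0.01193+0.000j on G[3,4]
V1: row V2−V0=1.8, i_V1 at 2,0
I1: z[0]−=0.115, z[1]+=0.115
solve → V1=3.245+1.250j, V2=1.800+0.000j, V3=3.196-0.05186j, V4=2.203-0.01445j
aux → i_V1=0.1140-0.4570j

-0.1102+0.003948j A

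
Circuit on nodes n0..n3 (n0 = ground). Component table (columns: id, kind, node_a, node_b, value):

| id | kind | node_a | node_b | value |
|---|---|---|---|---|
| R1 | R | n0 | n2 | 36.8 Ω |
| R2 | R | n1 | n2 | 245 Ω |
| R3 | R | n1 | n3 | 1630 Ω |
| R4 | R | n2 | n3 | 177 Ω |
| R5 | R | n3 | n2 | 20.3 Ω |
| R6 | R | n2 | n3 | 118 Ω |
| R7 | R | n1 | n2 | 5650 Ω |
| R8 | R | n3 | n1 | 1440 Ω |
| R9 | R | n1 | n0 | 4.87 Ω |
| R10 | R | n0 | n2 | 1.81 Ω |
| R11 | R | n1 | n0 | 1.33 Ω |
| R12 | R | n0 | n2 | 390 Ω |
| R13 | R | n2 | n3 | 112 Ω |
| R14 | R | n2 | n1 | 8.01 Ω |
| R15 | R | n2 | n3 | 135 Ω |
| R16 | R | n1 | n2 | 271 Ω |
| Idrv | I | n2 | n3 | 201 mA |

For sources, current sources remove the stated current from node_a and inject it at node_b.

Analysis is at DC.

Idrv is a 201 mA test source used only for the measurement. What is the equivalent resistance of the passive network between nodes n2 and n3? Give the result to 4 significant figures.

MNA unknowns: 3 node voltages V₁..V_3
R1: Y=0.02717 on G[0,2]
R2: Y=0.004082 on G[1,2]
R3: Y=0.0006135 on G[1,3]
R4: Y=0.005650 on G[2,3]
R5: Y=0.04926 on G[3,2]
R6: Y=0.008475 on G[2,3]
R7: Y=0.0001770 on G[1,2]
R8: Y=0.0006944 on G[3,1]
R9: Y=0.2053 on G[1,0]
R10: Y=0.5525 on G[0,2]
R11: Y=0.7519 on G[1,0]
R12: Y=0.002564 on G[0,2]
R13: Y=0.008929 on G[2,3]
R14: Y=0.1248 on G[2,1]
R15: Y=0.007407 on G[2,3]
R16: Y=0.003690 on G[1,2]
Idrv: z[2]−=0.201, z[3]+=0.201
solve → V1=0.002473, V2=-0.004066, V3=2.477

R_eq = 12.34 Ω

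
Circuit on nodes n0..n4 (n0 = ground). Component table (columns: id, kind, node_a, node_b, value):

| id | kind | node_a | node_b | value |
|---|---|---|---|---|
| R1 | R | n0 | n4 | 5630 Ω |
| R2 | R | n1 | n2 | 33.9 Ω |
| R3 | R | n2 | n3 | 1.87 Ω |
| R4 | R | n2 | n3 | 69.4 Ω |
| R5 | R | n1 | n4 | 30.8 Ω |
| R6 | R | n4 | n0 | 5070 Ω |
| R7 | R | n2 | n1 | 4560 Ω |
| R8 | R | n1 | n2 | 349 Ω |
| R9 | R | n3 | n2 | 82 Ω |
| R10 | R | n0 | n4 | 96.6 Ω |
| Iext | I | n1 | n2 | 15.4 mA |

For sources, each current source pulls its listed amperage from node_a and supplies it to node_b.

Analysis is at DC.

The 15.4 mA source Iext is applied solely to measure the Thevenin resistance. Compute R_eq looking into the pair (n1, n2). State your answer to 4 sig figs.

MNA unknowns: 4 node voltages V₁..V_4
R1: Y=0.0001776 on G[0,4]
R2: Y=0.02950 on G[1,2]
R3: Y=0.5348 on G[2,3]
R4: Y=0.01441 on G[2,3]
R5: Y=0.03247 on G[1,4]
R6: Y=0.0001972 on G[4,0]
R7: Y=0.0002193 on G[2,1]
R8: Y=0.002865 on G[1,2]
R9: Y=0.01220 on G[3,2]
R10: Y=0.01035 on G[0,4]
Iext: z[1]−=0.0154, z[2]+=0.0154
solve → V1=0.000, V2=0.4726, V3=0.4726, V4=0.000

R_eq = 30.69 Ω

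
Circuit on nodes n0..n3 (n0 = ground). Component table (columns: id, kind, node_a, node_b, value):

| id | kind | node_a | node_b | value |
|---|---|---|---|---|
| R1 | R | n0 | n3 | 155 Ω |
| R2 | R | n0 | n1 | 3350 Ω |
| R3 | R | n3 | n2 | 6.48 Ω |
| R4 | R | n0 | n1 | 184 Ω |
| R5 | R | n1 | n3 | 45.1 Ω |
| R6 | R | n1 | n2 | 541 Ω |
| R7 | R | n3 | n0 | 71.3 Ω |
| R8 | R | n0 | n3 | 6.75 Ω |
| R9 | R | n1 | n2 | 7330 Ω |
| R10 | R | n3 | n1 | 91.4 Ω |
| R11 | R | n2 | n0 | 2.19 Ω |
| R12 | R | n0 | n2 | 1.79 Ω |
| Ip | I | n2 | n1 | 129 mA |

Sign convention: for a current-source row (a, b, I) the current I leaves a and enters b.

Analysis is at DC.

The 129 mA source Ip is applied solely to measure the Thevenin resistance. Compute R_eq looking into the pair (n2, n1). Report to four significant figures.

MNA unknowns: 3 node voltages V₁..V_3
R1: Y=0.006452 on G[0,3]
R2: Y=0.0002985 on G[0,1]
R3: Y=0.1543 on G[3,2]
R4: Y=0.005435 on G[0,1]
R5: Y=0.02217 on G[1,3]
R6: Y=0.001848 on G[1,2]
R7: Y=0.01403 on G[3,0]
R8: Y=0.1481 on G[0,3]
R9: Y=0.0001364 on G[1,2]
R10: Y=0.01094 on G[3,1]
R11: Y=0.4566 on G[2,0]
R12: Y=0.5587 on G[0,2]
Ip: z[2]−=0.129, z[1]+=0.129
solve → V1=3.388, V2=-0.06667, V3=0.2862

R_eq = 26.78 Ω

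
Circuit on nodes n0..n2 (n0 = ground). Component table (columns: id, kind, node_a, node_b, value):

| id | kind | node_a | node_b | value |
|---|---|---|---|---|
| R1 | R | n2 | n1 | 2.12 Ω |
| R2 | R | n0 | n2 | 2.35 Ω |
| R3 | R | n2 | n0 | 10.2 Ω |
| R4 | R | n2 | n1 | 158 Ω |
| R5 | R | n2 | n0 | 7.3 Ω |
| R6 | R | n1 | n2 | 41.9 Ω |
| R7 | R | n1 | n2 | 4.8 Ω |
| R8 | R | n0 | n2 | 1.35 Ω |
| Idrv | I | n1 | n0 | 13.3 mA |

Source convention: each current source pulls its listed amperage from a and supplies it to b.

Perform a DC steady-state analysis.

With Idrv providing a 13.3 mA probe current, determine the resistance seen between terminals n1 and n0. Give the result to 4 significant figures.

MNA unknowns: 2 node voltages V₁..V_2
R1: Y=0.4717 on G[2,1]
R2: Y=0.4255 on G[0,2]
R3: Y=0.09804 on G[2,0]
R4: Y=0.006329 on G[2,1]
R5: Y=0.1370 on G[2,0]
R6: Y=0.02387 on G[1,2]
R7: Y=0.2083 on G[1,2]
R8: Y=0.7407 on G[0,2]
Idrv: z[1]−=0.0133, z[0]+=0.0133
solve → V1=-0.02822, V2=-0.009491

R_eq = 2.122 Ω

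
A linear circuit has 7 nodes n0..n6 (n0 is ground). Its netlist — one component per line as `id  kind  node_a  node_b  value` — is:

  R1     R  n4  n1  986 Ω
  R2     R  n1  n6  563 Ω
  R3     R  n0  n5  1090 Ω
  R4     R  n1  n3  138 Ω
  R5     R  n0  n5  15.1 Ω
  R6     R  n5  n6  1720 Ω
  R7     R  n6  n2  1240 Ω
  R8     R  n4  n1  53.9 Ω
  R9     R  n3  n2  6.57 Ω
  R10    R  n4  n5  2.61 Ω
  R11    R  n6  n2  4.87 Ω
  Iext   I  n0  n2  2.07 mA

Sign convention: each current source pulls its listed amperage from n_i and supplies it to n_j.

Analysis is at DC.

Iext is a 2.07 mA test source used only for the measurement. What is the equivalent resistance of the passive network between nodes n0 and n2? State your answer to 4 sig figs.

R_eq = 168.9 Ω

Apply KCL at each of the 6 non-ground nodes and solve the resulting linear system.
Node n1: branches {R1, R2, R4, R8} → V_1 = 0.1322
Node n2: branches {R7, R9, R11, Iext} → V_2 = 0.3497
Node n3: branches {R4, R9} → V_3 = 0.3398
Node n4: branches {R1, R8, R10} → V_4 = 0.03575
Node n5: branches {R3, R5, R6, R10} → V_5 = 0.03083
Node n6: branches {R2, R6, R7, R11} → V_6 = 0.3469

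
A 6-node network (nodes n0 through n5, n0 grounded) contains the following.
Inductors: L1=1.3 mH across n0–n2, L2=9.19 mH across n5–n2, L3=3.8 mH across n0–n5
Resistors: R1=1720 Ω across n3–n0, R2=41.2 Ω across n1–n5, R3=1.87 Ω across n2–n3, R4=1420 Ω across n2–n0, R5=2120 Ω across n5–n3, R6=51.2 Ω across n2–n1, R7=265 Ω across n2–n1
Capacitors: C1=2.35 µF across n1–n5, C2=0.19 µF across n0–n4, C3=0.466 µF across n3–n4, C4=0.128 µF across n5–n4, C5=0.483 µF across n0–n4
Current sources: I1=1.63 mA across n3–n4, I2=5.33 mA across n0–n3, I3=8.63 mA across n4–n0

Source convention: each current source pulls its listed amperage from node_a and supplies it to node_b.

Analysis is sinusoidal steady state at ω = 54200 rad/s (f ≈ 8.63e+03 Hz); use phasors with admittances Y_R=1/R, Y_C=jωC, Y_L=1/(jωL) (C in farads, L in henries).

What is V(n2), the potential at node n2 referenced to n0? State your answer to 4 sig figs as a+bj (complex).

0.1193+0.1044j V

Apply KCL at each of the 5 non-ground nodes and solve the resulting linear system.
Node n1: branches {C1, R2, R6, R7} → V_1 = 0.08458+0.1097j
Node n2: branches {L1, L2, R3, R4, R6, R7} → V_2 = 0.1193+0.1044j
Node n3: branches {R1, C3, R3, R5, I1, I2} → V_3 = 0.1237+0.1011j
Node n4: branches {C2, C3, C4, C5, I1, I3} → V_4 = 0.05402+0.1508j
Node n5: branches {C1, L2, R2, L3, C4, R5} → V_5 = 0.08434+0.1160j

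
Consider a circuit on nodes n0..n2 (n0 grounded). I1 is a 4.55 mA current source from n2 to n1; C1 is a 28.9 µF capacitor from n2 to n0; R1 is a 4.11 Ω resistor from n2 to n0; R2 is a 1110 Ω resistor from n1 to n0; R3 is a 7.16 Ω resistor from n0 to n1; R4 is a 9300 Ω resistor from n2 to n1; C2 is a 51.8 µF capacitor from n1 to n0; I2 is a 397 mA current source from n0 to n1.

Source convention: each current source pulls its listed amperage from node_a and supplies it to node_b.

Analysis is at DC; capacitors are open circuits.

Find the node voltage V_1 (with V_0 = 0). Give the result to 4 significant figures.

MNA unknowns: 2 node voltages V₁..V_2
I1: z[2]−=0.00455, z[1]+=0.00455
C1: Y=0.000 on G[2,0]
R1: Y=0.2433 on G[2,0]
R2: Y=0.0009009 on G[1,0]
R3: Y=0.1397 on G[0,1]
R4: Y=0.0001075 on G[2,1]
C2: Y=0.000 on G[1,0]
I2: z[0]−=0.397, z[1]+=0.397
solve → V1=2.854, V2=-0.01743

2.854 V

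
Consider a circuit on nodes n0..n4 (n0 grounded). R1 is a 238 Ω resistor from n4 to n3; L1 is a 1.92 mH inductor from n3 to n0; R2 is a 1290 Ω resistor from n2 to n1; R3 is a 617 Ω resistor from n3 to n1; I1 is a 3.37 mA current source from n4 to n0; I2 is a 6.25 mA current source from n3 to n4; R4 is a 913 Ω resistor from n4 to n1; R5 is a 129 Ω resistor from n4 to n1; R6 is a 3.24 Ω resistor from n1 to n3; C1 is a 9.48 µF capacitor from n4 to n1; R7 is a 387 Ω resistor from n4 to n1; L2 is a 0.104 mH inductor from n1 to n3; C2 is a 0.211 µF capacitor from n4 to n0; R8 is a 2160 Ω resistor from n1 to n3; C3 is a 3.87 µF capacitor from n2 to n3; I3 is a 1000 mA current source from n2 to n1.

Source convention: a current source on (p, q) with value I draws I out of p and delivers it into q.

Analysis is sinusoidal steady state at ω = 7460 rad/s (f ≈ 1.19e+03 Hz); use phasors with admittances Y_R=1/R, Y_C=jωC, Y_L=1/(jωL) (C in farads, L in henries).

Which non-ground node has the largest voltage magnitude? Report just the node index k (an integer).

Apply KCL at each of the 4 non-ground nodes and solve the resulting linear system.
Node n1: branches {R2, R3, R4, R5, R6, C1, R7, L2, R8, I3} → V_1 = 0.1631+0.7056j
Node n2: branches {R2, C3, I3} → V_2 = -0.9066+34.58j
Node n3: branches {R1, L1, R3, I2, R6, L2, R8, C3} → V_3 = 0.002889-0.03357j
Node n4: branches {R1, I1, I2, R4, R5, C1, R7, C2} → V_4 = 0.1282+0.6522j

2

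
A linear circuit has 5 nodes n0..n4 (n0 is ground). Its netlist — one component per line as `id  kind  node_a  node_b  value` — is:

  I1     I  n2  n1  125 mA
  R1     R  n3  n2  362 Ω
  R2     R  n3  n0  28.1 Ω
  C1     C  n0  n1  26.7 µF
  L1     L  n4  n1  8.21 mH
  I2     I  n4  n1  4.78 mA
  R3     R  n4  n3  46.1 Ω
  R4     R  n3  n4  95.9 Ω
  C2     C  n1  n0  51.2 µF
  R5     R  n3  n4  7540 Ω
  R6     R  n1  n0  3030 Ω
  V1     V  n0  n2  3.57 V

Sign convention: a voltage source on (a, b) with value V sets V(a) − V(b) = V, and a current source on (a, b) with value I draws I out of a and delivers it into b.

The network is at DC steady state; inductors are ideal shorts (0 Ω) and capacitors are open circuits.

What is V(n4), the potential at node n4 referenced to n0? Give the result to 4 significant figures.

Element admittances at DC:
  I1: injects 0.125 A into n1 (from n2)
  Y(R1) = 0.002762 S between n3,n2
  Y(R2) = 0.03559 S between n3,n0
  Y(C1) = 0.000 S between n0,n1
  L1: short n4↔n1 (DC inductor)
  I2: injects 0.00478 A into n1 (from n4)
  Y(R3) = 0.02169 S between n4,n3
  Y(R4) = 0.01043 S between n3,n4
  Y(C2) = 0.000 S between n1,n0
  Y(R5) = 0.0001326 S between n3,n4
  Y(R6) = 0.0003300 S between n1,n0
  V1: constraint V(n0)−V(n2) = 3.57
Assemble and solve the 6×6 MNA system:
  V(n1)=6.751  V(n2)=-3.570  V(n3)=2.944  V(n4)=6.751
  i(L1)=-0.1276  i(V1)=0.1070

6.751 V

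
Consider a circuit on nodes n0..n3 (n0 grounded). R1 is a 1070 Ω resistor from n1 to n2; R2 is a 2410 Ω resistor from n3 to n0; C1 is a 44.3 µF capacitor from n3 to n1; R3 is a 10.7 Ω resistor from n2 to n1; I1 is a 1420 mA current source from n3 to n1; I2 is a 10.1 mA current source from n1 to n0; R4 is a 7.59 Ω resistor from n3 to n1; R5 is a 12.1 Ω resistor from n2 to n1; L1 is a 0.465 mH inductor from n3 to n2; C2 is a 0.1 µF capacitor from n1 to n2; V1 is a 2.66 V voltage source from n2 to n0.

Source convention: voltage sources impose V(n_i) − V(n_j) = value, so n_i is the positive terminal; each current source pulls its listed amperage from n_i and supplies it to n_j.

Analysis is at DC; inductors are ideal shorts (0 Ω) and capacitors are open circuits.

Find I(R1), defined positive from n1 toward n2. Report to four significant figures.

0.004267 A

MNA unknowns: 3 node voltages V₁..V_3 plus 2 source currents (L1, V1)
R1: Y=0.0009346 on G[1,2]
R2: Y=0.0004149 on G[3,0]
C1: Y=0.000 on G[3,1]
R3: Y=0.09346 on G[2,1]
I1: z[3]−=1.42, z[1]+=1.42
I2: z[1]−=0.0101, z[0]+=0.0101
R4: Y=0.1318 on G[3,1]
R5: Y=0.08264 on G[2,1]
L1: row V3−V2=0, i_L1 at 3,2
C2: Y=0.000 on G[1,2]
V1: row V2−V0=2.66, i_V1 at 2,0
solve → V1=7.226, V2=2.660, V3=2.660
aux → i_L1=-0.8195, i_V1=-0.01120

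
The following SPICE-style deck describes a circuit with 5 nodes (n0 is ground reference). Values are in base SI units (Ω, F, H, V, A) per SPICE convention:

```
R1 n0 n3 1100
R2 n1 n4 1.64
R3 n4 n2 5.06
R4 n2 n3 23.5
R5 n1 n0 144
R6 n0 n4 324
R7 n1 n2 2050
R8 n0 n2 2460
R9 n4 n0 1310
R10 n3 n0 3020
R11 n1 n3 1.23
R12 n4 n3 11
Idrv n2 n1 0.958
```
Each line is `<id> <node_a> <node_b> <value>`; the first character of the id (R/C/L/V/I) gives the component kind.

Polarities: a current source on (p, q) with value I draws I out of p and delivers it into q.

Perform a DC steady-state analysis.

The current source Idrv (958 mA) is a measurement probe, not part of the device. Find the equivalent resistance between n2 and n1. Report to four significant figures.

R_eq = 5.169 Ω

Apply KCL at each of the 4 non-ground nodes and solve the resulting linear system.
Node n1: branches {R2, R5, R7, R11, Idrv} → V_1 = 0.5414
Node n2: branches {R3, R4, R7, R8, Idrv} → V_2 = -4.410
Node n3: branches {R1, R4, R10, R11, R12} → V_3 = 0.2109
Node n4: branches {R2, R3, R6, R9, R12} → V_4 = -0.5789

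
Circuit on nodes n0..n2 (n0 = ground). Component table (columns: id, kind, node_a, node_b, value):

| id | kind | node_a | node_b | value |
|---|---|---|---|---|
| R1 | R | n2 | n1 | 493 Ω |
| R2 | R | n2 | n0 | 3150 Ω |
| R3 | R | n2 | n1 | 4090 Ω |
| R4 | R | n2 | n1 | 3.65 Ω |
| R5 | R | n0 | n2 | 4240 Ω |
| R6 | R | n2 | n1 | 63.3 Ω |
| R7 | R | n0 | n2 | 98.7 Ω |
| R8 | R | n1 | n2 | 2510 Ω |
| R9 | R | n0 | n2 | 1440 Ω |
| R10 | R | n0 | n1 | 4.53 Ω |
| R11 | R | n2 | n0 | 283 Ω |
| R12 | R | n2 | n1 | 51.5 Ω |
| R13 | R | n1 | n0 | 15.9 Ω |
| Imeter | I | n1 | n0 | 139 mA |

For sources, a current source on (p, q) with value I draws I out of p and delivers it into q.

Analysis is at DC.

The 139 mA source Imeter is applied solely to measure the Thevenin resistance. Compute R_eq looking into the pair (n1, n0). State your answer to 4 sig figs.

Apply KCL at each of the 2 non-ground nodes and solve the resulting linear system.
Node n1: branches {R1, R3, R4, R6, R8, R10, R12, R13, Imeter} → V_1 = -0.4666
Node n2: branches {R1, R2, R3, R4, R5, R6, R7, R8, R9, R11, R12} → V_2 = -0.4453

R_eq = 3.357 Ω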